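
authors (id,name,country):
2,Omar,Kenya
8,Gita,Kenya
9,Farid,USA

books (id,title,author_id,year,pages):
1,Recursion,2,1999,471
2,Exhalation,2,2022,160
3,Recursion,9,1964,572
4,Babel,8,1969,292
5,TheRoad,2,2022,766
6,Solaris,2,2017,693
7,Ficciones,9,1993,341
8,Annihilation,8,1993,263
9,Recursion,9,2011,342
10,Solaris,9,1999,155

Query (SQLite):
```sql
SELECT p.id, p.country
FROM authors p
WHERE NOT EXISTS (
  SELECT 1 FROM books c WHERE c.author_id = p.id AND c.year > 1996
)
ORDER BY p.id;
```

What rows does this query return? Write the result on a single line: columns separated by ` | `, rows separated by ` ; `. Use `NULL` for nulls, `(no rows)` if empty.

8 | Kenya

For each authors row, check whether any books with matching author_id has year > 1996.
Keep rows where that is false.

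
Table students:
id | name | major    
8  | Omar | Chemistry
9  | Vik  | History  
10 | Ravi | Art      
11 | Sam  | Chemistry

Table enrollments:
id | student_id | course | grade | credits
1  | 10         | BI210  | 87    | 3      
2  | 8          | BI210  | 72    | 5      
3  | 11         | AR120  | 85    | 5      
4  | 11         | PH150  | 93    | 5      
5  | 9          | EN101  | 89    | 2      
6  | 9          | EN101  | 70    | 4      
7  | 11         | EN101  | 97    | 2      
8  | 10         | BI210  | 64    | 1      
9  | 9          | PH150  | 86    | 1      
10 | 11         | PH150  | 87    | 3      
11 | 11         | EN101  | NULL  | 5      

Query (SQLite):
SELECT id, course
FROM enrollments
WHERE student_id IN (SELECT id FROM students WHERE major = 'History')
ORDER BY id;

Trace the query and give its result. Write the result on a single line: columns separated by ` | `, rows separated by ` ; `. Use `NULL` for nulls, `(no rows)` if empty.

5 | EN101 ; 6 | EN101 ; 9 | PH150

Inner query: students.id where major = 'History'.
Outer: keep enrollments rows whose student_id is in that set.
Inner query → {9}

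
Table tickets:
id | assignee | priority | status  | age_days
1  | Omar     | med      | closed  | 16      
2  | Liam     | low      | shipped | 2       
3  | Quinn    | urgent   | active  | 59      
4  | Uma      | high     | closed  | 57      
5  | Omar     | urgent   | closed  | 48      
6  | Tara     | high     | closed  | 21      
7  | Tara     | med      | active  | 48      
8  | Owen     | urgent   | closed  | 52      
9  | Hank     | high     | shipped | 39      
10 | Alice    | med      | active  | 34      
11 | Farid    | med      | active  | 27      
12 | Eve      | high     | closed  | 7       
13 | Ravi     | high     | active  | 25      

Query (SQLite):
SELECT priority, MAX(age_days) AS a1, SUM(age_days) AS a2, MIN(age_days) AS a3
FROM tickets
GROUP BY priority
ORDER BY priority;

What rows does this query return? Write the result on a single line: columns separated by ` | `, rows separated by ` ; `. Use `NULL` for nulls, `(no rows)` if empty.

high | 57 | 149 | 7 ; low | 2 | 2 | 2 ; med | 48 | 125 | 16 ; urgent | 59 | 159 | 48

Group tickets by priority.
Per group compute: MAX(age_days), SUM(age_days), MIN(age_days).
  high: ids {4, 6, 9, 12, 13} → MAX(age_days)=57, SUM(age_days)=149, MIN(age_days)=7
  low: ids {2} → MAX(age_days)=2, SUM(age_days)=2, MIN(age_days)=2
  med: ids {1, 7, 10, 11} → MAX(age_days)=48, SUM(age_days)=125, MIN(age_days)=16
  urgent: ids {3, 5, 8} → MAX(age_days)=59, SUM(age_days)=159, MIN(age_days)=48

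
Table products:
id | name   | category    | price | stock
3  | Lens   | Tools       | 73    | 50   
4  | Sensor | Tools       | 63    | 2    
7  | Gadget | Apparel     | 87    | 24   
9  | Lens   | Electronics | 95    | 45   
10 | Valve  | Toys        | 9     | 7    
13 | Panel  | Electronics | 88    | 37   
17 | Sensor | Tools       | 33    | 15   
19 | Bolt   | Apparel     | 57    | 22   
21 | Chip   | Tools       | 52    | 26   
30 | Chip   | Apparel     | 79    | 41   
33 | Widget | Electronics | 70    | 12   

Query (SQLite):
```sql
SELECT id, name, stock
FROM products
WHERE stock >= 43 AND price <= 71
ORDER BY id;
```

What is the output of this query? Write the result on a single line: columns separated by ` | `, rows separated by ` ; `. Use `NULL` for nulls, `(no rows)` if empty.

(no rows)

stock >= 43: ids {3, 9}
price <= 71: ids {4, 10, 17, 19, 21, 33}
Combine with AND.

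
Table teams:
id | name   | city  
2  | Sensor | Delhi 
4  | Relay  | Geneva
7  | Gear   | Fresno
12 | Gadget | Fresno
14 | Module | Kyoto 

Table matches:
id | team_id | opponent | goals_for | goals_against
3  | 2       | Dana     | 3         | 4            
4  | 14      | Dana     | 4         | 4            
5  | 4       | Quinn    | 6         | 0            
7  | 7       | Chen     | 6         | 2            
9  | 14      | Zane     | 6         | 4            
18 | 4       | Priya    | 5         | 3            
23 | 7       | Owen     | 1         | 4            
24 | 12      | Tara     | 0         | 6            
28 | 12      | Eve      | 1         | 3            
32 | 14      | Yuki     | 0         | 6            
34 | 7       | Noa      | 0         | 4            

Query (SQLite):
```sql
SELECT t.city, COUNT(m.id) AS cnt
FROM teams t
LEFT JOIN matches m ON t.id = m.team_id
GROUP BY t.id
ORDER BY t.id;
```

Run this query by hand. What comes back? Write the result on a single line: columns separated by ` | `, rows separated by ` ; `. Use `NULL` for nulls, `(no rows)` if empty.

Delhi | 1 ; Geneva | 2 ; Fresno | 3 ; Fresno | 2 ; Kyoto | 3

LEFT JOIN keeps every teams row; unmatched ones get NULL for matches columns.
Group by teams.id and compute COUNT(m.id). COUNT(col) of an all-NULL group is 0.
  2: ids {3} → COUNT(m.id)=1
  4: ids {5, 18} → COUNT(m.id)=2
  7: ids {7, 23, 34} → COUNT(m.id)=3
  12: ids {24, 28} → COUNT(m.id)=2
  14: ids {4, 9, 32} → COUNT(m.id)=3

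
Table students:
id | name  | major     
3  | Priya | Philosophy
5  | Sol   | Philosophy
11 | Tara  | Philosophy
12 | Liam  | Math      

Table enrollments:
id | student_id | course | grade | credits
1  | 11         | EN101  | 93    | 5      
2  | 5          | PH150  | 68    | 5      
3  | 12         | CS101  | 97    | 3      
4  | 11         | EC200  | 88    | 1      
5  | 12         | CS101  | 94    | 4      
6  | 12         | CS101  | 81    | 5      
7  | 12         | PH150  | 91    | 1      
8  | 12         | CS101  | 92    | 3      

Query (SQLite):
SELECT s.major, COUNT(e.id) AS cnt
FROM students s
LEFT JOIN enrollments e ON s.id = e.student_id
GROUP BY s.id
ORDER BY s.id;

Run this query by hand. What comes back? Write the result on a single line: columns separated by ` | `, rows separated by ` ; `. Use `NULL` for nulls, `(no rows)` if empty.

Philosophy | 0 ; Philosophy | 1 ; Philosophy | 2 ; Math | 5

LEFT JOIN keeps every students row; unmatched ones get NULL for enrollments columns.
Group by students.id and compute COUNT(e.id). COUNT(col) of an all-NULL group is 0.
  3: ids {—} → COUNT(e.id)=0
  5: ids {2} → COUNT(e.id)=1
  11: ids {1, 4} → COUNT(e.id)=2
  12: ids {3, 5, 6, 7, 8} → COUNT(e.id)=5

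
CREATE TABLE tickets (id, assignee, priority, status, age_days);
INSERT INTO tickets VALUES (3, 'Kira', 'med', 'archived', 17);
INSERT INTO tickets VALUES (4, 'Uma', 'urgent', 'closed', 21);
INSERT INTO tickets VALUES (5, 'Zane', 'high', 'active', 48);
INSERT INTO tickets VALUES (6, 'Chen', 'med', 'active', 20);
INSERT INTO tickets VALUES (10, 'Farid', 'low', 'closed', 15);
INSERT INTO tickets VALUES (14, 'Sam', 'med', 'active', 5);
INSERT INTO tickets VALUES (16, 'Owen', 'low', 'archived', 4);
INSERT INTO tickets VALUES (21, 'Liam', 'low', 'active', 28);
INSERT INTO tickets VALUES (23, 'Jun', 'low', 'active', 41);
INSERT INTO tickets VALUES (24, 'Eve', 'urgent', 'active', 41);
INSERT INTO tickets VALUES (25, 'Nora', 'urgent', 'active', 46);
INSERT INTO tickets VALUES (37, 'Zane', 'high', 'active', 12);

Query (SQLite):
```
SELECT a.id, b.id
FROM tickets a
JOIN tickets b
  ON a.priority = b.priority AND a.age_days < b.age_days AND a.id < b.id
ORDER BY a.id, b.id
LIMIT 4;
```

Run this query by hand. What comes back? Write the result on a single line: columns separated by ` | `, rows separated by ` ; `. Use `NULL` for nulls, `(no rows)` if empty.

Pairs (a,b) with same priority, a.age_days < b.age_days, a.id < b.id.
priority groups: high:{5,37} low:{10,16,21,23} med:{3,6,14} urgent:{4,24,25}
Ordered by (a.id, b.id); first 4.

3 | 6 ; 4 | 24 ; 4 | 25 ; 10 | 21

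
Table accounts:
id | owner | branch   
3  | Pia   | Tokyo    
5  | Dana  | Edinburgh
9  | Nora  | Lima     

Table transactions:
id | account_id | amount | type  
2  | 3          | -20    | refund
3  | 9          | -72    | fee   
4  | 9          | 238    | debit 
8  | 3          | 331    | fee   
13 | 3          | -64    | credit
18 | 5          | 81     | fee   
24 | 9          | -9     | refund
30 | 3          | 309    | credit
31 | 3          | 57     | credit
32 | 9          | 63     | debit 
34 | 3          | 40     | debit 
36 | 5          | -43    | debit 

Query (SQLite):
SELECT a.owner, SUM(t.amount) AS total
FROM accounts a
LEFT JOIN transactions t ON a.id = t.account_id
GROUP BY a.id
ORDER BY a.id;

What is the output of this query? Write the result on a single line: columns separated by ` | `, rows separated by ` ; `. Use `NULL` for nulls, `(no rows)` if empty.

Pia | 653 ; Dana | 38 ; Nora | 220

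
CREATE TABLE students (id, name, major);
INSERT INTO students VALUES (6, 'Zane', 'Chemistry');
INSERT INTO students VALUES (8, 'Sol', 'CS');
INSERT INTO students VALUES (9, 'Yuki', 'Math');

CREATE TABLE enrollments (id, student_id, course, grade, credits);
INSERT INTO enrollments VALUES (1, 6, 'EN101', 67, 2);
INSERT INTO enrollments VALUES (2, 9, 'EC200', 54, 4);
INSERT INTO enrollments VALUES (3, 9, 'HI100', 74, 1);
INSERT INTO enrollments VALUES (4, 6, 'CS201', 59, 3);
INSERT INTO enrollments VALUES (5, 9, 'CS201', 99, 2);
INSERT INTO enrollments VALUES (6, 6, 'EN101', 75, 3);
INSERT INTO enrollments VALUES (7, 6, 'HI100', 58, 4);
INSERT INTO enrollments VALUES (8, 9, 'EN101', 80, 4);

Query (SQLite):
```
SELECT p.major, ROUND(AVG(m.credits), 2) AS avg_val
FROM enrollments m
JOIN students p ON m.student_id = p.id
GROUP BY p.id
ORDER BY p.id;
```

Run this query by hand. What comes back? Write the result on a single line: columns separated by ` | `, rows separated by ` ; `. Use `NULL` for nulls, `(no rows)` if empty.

Chemistry | 3 ; Math | 2.75

Join each enrollments row to its students via student_id.
Group joined rows by students.id; compute ROUND(AVG(m.credits), 2) per group.
  6: ids {1, 4, 6, 7} → ROUND(AVG(m.credits), 2)=3
  9: ids {2, 3, 5, 8} → ROUND(AVG(m.credits), 2)=2.75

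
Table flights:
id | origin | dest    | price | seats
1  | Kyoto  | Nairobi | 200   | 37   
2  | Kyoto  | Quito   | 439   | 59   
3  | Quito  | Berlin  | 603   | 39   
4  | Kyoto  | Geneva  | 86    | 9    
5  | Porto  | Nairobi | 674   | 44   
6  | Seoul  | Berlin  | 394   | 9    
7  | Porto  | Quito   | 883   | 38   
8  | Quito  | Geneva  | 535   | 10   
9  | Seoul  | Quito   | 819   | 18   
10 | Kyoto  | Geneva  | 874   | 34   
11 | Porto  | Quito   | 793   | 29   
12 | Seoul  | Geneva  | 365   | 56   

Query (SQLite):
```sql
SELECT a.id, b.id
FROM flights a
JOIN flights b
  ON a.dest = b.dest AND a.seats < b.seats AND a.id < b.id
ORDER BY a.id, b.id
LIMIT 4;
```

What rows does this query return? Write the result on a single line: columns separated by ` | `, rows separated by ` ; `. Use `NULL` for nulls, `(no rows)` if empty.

1 | 5 ; 4 | 8 ; 4 | 10 ; 4 | 12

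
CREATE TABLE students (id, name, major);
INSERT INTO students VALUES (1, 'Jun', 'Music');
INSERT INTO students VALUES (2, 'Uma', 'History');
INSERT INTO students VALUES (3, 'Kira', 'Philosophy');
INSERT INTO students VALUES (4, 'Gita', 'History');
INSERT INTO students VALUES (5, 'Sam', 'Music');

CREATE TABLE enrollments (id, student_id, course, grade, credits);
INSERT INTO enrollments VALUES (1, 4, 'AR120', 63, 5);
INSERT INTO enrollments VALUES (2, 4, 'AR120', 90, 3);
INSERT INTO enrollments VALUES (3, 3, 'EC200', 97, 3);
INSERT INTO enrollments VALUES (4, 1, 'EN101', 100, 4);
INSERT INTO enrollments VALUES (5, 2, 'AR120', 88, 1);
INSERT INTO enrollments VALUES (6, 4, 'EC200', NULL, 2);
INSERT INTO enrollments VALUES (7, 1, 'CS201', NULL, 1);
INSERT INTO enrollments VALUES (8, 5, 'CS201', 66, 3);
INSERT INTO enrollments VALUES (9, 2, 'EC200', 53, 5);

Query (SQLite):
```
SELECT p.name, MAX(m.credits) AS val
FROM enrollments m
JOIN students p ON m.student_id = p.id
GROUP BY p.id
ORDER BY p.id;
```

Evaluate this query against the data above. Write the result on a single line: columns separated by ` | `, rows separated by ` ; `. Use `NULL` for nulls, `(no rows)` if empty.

Jun | 4 ; Uma | 5 ; Kira | 3 ; Gita | 5 ; Sam | 3

Join each enrollments row to its students via student_id.
Group joined rows by students.id; compute MAX(m.credits) per group.
  1: ids {4, 7} → MAX(m.credits)=4
  2: ids {5, 9} → MAX(m.credits)=5
  3: ids {3} → MAX(m.credits)=3
  4: ids {1, 2, 6} → MAX(m.credits)=5
  5: ids {8} → MAX(m.credits)=3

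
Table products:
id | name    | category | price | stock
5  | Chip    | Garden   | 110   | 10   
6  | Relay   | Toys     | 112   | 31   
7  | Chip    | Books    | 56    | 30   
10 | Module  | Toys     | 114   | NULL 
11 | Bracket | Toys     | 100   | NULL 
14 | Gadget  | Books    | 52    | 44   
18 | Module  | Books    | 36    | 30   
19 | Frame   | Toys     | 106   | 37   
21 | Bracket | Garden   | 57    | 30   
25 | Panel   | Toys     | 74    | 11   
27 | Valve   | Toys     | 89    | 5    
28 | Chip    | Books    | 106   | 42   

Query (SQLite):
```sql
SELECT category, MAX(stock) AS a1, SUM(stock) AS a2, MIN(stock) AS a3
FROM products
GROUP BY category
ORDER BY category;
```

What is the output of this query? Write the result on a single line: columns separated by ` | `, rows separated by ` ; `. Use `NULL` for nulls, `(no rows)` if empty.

Books | 44 | 146 | 30 ; Garden | 30 | 40 | 10 ; Toys | 37 | 84 | 5

Group products by category.
Per group compute: MAX(stock), SUM(stock), MIN(stock).
  Books: ids {7, 14, 18, 28} → MAX(stock)=44, SUM(stock)=146, MIN(stock)=30
  Garden: ids {5, 21} → MAX(stock)=30, SUM(stock)=40, MIN(stock)=10
  Toys: ids {6, 10, 11, 19, 25, 27} → MAX(stock)=37, SUM(stock)=84, MIN(stock)=5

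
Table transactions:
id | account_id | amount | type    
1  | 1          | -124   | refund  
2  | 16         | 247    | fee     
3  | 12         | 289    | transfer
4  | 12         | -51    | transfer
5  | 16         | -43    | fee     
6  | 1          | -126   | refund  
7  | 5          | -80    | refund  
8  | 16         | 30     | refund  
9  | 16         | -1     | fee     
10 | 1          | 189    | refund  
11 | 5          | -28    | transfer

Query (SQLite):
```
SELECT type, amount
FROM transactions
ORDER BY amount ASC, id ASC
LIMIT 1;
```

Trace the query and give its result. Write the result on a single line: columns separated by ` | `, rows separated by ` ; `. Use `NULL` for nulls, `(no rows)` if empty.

refund | -126

Sort by amount asc, tiebreak id asc: (-126, id=6), (-124, id=1), (-80, id=7), (-51, id=4) …. Take first 1.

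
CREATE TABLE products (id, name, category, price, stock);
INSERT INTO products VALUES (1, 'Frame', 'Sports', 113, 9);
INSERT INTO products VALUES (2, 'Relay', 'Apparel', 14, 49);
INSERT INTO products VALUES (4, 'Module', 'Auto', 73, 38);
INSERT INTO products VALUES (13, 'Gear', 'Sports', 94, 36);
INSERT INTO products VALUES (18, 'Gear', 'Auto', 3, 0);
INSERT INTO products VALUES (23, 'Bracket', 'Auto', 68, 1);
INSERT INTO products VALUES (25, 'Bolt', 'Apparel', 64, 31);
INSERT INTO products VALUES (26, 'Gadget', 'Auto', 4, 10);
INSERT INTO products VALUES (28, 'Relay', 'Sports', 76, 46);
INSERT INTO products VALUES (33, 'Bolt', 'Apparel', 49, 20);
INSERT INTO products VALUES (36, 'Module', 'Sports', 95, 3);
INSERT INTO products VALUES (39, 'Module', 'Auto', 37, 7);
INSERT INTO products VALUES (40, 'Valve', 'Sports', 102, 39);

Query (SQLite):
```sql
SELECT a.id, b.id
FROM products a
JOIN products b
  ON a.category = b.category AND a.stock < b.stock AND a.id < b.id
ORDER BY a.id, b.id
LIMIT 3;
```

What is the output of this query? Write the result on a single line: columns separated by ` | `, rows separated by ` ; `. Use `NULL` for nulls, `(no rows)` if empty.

1 | 13 ; 1 | 28 ; 1 | 40

Pairs (a,b) with same category, a.stock < b.stock, a.id < b.id.
category groups: Apparel:{2,25,33} Auto:{4,18,23,26,39} Sports:{1,13,28,36,40}
Ordered by (a.id, b.id); first 3.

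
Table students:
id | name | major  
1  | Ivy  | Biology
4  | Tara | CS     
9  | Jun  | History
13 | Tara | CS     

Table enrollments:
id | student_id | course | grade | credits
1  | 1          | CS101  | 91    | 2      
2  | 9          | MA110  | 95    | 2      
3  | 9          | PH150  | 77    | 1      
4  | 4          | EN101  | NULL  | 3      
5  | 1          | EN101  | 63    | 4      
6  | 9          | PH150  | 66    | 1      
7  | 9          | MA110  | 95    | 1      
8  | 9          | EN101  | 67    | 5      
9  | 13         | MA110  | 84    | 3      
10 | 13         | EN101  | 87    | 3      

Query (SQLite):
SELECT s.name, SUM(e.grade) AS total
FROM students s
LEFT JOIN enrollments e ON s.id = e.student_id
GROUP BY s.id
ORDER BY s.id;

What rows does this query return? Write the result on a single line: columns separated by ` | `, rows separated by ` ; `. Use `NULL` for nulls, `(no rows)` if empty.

Ivy | 154 ; Tara | NULL ; Jun | 400 ; Tara | 171

LEFT JOIN keeps every students row; unmatched ones get NULL for enrollments columns.
Group by students.id and compute SUM(e.grade). SUM over an all-NULL group is NULL.
  1: ids {1, 5} → SUM(e.grade)=154
  4: ids {4} → SUM(e.grade)=NULL
  9: ids {2, 3, 6, 7, 8} → SUM(e.grade)=400
  13: ids {9, 10} → SUM(e.grade)=171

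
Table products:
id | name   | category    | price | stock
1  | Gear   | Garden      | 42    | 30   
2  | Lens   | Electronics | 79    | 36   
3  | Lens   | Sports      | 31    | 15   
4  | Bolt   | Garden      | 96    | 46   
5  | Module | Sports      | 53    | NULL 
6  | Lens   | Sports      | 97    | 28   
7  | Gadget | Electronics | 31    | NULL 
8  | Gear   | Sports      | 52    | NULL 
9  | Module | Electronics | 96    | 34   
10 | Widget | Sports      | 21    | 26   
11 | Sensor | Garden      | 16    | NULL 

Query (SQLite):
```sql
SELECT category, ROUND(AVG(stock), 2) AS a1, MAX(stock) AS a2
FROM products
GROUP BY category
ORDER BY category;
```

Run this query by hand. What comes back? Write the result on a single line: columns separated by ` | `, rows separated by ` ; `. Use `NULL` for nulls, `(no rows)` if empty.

Group products by category.
Per group compute: ROUND(AVG(stock), 2), MAX(stock).
  Electronics: ids {2, 7, 9} → ROUND(AVG(stock), 2)=35, MAX(stock)=36
  Garden: ids {1, 4, 11} → ROUND(AVG(stock), 2)=38, MAX(stock)=46
  Sports: ids {3, 5, 6, 8, 10} → ROUND(AVG(stock), 2)=23, MAX(stock)=28

Electronics | 35 | 36 ; Garden | 38 | 46 ; Sports | 23 | 28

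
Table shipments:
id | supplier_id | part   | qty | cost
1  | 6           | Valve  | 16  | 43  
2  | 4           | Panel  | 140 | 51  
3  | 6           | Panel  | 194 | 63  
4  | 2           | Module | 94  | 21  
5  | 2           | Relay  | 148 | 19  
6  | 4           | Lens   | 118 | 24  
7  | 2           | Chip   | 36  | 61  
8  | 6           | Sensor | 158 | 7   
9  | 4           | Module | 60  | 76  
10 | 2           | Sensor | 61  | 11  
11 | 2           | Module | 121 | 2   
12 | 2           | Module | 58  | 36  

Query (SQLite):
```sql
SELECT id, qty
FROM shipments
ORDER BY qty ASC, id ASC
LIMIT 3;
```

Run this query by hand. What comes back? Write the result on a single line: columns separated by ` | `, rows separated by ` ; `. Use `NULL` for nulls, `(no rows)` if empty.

Sort by qty asc, tiebreak id asc: (16, id=1), (36, id=7), (58, id=12), (60, id=9), (61, id=10), (94, id=4) …. Take first 3.

1 | 16 ; 7 | 36 ; 12 | 58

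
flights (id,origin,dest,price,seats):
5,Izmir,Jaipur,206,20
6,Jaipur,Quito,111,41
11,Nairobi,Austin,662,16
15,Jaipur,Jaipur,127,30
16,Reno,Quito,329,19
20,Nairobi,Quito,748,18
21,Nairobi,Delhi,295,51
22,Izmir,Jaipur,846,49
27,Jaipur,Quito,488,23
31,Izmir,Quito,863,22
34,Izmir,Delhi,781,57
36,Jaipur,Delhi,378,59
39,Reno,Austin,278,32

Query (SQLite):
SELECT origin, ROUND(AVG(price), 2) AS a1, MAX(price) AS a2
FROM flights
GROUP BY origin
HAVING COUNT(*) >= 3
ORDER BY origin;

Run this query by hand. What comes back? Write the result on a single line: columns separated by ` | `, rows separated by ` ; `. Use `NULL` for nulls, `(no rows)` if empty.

Izmir | 674 | 863 ; Jaipur | 276 | 488 ; Nairobi | 568.33 | 748

Group flights by origin.
Per group compute: ROUND(AVG(price), 2), MAX(price).
HAVING: drop groups with fewer than 3 rows.
  Izmir: ids {5, 22, 31, 34} → ROUND(AVG(price), 2)=674, MAX(price)=863
  Jaipur: ids {6, 15, 27, 36} → ROUND(AVG(price), 2)=276, MAX(price)=488
  Nairobi: ids {11, 20, 21} → ROUND(AVG(price), 2)=568.33, MAX(price)=748
  Reno: ids {16, 39} → ROUND(AVG(price), 2)=303.5, MAX(price)=329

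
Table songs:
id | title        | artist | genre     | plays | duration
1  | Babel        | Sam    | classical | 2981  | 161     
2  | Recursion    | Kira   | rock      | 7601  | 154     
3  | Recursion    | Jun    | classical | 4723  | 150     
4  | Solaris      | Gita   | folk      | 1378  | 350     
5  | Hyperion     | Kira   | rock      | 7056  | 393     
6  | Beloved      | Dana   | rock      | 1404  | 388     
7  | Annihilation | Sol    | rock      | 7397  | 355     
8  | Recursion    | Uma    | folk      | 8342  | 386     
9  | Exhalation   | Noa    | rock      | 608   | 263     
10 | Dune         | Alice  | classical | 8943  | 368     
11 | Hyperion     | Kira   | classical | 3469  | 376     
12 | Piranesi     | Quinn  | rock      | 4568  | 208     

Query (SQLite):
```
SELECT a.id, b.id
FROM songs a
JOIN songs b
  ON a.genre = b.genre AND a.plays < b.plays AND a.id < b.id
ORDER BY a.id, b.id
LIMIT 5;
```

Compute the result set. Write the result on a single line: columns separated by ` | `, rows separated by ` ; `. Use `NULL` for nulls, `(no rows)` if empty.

Pairs (a,b) with same genre, a.plays < b.plays, a.id < b.id.
genre groups: classical:{1,3,10,11} folk:{4,8} rock:{2,5,6,7,9,12}
Ordered by (a.id, b.id); first 5.

1 | 3 ; 1 | 10 ; 1 | 11 ; 3 | 10 ; 4 | 8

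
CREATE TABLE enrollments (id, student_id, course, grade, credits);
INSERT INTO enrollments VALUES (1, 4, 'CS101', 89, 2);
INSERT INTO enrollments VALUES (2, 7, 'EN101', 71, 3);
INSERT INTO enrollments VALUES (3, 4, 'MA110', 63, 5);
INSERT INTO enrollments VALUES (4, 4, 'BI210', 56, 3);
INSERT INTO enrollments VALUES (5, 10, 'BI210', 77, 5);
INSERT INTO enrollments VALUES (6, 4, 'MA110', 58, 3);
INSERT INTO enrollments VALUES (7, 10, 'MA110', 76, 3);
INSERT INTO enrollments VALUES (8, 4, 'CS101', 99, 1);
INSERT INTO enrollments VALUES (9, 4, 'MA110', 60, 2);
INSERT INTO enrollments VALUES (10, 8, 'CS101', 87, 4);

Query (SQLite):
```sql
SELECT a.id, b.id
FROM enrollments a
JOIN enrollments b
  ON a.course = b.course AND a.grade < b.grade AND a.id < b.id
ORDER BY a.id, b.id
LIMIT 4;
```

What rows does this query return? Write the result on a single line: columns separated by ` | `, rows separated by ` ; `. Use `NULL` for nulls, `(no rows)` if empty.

1 | 8 ; 3 | 7 ; 4 | 5 ; 6 | 7

Pairs (a,b) with same course, a.grade < b.grade, a.id < b.id.
course groups: BI210:{4,5} CS101:{1,8,10} EN101:{2} MA110:{3,6,7,9}
Ordered by (a.id, b.id); first 4.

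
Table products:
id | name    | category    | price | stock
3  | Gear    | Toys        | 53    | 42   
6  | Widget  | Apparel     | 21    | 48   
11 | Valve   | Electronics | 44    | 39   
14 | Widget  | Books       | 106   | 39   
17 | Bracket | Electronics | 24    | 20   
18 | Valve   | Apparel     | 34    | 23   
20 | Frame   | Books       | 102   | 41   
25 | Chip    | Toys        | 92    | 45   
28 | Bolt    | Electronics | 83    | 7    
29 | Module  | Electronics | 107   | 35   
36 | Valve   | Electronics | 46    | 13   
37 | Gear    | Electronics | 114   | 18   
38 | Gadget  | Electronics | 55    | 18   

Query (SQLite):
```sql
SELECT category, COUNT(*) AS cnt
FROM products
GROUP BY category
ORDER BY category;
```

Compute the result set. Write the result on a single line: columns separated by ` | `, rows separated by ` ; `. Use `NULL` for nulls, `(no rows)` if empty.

Apparel | 2 ; Books | 2 ; Electronics | 7 ; Toys | 2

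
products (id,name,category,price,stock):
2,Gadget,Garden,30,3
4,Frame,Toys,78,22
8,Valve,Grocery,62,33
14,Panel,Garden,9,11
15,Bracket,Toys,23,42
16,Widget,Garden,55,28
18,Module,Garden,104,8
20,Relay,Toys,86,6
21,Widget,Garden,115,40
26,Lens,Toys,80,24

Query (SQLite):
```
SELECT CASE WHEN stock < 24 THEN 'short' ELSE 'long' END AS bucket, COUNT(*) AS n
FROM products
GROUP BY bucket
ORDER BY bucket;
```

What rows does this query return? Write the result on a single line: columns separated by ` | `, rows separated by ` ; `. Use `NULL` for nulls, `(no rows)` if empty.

Bucket rows by stock < 24 → 'short' else 'long'; count each bucket.

long | 5 ; short | 5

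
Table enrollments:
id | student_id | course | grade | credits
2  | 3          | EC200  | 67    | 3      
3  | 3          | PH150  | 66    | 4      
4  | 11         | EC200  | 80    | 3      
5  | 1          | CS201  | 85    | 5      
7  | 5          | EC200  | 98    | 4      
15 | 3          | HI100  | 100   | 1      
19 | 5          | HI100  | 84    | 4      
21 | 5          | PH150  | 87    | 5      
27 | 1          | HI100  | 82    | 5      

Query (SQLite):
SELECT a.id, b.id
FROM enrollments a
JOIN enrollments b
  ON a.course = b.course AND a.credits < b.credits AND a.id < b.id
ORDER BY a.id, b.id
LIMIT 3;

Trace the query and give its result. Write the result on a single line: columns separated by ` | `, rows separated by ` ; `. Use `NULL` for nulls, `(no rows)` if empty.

2 | 7 ; 3 | 21 ; 4 | 7

Pairs (a,b) with same course, a.credits < b.credits, a.id < b.id.
course groups: CS201:{5} EC200:{2,4,7} HI100:{15,19,27} PH150:{3,21}
Ordered by (a.id, b.id); first 3.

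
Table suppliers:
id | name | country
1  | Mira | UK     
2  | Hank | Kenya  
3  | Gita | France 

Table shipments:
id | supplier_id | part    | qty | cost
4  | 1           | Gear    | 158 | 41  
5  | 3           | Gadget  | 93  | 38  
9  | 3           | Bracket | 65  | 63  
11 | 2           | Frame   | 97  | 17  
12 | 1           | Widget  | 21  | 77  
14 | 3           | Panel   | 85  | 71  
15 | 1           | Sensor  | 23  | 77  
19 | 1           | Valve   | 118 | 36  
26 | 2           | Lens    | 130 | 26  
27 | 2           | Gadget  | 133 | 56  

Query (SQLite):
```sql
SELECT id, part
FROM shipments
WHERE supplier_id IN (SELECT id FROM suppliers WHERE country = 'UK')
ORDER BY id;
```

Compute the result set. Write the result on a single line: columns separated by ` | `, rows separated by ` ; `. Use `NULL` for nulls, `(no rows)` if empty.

Inner query: suppliers.id where country = 'UK'.
Outer: keep shipments rows whose supplier_id is in that set.
Inner query → {1}

4 | Gear ; 12 | Widget ; 15 | Sensor ; 19 | Valve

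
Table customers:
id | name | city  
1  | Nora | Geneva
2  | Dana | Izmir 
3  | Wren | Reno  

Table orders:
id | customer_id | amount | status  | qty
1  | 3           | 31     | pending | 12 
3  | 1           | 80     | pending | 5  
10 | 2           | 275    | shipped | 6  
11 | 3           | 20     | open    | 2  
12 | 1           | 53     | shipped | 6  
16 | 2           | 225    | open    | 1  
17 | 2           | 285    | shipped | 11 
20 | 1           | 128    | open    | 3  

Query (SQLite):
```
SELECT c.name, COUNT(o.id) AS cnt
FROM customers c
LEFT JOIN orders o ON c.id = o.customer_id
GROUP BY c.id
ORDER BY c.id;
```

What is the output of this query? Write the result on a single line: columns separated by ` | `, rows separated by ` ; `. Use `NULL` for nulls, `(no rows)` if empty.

LEFT JOIN keeps every customers row; unmatched ones get NULL for orders columns.
Group by customers.id and compute COUNT(o.id). COUNT(col) of an all-NULL group is 0.
  1: ids {3, 12, 20} → COUNT(o.id)=3
  2: ids {10, 16, 17} → COUNT(o.id)=3
  3: ids {1, 11} → COUNT(o.id)=2

Nora | 3 ; Dana | 3 ; Wren | 2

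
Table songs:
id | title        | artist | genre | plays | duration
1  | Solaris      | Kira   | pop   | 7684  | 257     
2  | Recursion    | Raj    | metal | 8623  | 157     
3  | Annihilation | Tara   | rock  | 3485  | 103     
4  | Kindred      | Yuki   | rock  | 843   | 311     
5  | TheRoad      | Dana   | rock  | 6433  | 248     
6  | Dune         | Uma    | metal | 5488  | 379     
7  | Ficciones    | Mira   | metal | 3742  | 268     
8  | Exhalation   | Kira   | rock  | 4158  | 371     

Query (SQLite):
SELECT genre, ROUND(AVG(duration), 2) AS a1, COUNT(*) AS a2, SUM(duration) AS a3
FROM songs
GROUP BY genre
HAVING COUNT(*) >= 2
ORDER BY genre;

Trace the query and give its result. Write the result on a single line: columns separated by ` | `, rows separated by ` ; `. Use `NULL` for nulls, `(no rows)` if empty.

Group songs by genre.
Per group compute: ROUND(AVG(duration), 2), COUNT(*), SUM(duration).
HAVING: drop groups with fewer than 2 rows.
  metal: ids {2, 6, 7} → ROUND(AVG(duration), 2)=268, COUNT(*)=3, SUM(duration)=804
  pop: ids {1} → ROUND(AVG(duration), 2)=257, COUNT(*)=1, SUM(duration)=257
  rock: ids {3, 4, 5, 8} → ROUND(AVG(duration), 2)=258.25, COUNT(*)=4, SUM(duration)=1033

metal | 268 | 3 | 804 ; rock | 258.25 | 4 | 1033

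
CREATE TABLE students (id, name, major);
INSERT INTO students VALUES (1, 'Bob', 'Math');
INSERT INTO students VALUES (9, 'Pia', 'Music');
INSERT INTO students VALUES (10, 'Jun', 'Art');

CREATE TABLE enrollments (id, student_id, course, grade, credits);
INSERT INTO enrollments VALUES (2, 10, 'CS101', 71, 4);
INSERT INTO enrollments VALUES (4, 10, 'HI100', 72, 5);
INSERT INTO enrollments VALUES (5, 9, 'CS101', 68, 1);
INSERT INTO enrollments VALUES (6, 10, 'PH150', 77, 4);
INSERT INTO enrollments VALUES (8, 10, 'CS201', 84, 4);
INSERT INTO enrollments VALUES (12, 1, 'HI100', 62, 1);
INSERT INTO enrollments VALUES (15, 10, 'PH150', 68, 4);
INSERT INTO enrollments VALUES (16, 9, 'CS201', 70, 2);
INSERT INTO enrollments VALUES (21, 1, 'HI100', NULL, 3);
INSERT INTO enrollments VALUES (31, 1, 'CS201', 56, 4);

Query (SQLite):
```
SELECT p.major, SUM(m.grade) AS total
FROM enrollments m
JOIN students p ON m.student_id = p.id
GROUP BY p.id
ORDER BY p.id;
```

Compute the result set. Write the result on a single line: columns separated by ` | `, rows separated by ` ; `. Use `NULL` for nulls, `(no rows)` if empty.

Math | 118 ; Music | 138 ; Art | 372

Join each enrollments row to its students via student_id.
Group joined rows by students.id; compute SUM(m.grade) per group.
  1: ids {12, 21, 31} → SUM(m.grade)=118
  9: ids {5, 16} → SUM(m.grade)=138
  10: ids {2, 4, 6, 8, 15} → SUM(m.grade)=372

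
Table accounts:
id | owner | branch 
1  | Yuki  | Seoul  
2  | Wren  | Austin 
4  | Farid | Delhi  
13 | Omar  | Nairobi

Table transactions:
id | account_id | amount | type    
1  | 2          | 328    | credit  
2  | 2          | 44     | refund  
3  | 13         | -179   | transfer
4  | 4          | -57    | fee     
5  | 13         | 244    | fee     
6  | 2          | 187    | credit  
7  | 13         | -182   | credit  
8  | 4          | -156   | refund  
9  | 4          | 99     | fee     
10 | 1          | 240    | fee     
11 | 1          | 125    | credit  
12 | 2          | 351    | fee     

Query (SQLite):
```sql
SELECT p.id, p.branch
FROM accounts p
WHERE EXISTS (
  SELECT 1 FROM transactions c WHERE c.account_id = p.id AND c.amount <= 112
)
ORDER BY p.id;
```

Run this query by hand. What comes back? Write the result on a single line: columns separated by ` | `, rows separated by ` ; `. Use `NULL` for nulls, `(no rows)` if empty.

2 | Austin ; 4 | Delhi ; 13 | Nairobi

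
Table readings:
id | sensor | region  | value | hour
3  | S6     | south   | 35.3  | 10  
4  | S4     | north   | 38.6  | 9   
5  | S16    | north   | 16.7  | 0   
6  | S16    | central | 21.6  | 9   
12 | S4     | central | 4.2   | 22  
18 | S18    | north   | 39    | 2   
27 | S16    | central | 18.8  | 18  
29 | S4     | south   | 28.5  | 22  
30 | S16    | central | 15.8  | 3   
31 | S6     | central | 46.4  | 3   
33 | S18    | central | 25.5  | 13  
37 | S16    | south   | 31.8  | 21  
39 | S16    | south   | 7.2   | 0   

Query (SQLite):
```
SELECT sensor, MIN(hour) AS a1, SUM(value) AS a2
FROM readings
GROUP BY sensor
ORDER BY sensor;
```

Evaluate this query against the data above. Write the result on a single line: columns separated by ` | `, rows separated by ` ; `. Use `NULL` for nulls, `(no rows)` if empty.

S16 | 0 | 111.9 ; S18 | 2 | 64.5 ; S4 | 9 | 71.3 ; S6 | 3 | 81.7

Group readings by sensor.
Per group compute: MIN(hour), SUM(value).
  S16: ids {5, 6, 27, 30, 37, 39} → MIN(hour)=0, SUM(value)=111.9
  S18: ids {18, 33} → MIN(hour)=2, SUM(value)=64.5
  S4: ids {4, 12, 29} → MIN(hour)=9, SUM(value)=71.3
  S6: ids {3, 31} → MIN(hour)=3, SUM(value)=81.7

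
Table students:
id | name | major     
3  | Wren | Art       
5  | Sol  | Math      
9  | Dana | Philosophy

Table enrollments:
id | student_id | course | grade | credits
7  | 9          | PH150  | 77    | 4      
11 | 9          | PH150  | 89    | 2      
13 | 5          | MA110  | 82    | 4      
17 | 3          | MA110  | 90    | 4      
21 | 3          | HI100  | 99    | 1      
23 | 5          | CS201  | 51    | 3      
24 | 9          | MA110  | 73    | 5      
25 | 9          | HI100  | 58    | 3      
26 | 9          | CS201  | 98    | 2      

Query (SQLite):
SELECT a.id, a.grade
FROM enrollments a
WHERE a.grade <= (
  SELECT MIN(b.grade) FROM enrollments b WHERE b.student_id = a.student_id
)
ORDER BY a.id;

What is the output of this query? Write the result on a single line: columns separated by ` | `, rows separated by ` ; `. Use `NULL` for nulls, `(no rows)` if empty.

17 | 90 ; 23 | 51 ; 25 | 58

For each enrollments row a, compute MIN(grade) over rows sharing a.student_id.
Keep row a if a.grade <= that per-group MIN.
  student_id=3: MIN(grade) = 90
  student_id=5: MIN(grade) = 51
  student_id=9: MIN(grade) = 58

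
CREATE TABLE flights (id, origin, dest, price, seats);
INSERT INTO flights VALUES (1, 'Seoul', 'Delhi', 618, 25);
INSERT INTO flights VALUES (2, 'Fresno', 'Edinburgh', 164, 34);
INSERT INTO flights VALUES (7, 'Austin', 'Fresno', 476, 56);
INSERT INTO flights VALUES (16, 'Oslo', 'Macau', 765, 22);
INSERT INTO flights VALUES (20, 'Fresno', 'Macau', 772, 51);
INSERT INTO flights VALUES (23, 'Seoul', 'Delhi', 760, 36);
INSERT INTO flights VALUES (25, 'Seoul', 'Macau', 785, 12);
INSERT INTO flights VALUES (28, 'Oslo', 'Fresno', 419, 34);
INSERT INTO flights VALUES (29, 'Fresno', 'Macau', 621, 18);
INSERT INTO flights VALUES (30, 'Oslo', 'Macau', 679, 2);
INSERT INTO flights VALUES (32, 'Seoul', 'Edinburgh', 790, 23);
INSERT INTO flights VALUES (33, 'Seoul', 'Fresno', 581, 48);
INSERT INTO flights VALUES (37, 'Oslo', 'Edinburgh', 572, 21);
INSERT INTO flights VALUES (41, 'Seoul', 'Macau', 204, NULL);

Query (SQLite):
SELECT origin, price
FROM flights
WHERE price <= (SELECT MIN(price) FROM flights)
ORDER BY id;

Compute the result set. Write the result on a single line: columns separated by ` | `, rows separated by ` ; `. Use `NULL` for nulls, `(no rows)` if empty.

Scalar subquery: MIN(price) over all flights rows = 164.
Keep rows where price <= that value.

Fresno | 164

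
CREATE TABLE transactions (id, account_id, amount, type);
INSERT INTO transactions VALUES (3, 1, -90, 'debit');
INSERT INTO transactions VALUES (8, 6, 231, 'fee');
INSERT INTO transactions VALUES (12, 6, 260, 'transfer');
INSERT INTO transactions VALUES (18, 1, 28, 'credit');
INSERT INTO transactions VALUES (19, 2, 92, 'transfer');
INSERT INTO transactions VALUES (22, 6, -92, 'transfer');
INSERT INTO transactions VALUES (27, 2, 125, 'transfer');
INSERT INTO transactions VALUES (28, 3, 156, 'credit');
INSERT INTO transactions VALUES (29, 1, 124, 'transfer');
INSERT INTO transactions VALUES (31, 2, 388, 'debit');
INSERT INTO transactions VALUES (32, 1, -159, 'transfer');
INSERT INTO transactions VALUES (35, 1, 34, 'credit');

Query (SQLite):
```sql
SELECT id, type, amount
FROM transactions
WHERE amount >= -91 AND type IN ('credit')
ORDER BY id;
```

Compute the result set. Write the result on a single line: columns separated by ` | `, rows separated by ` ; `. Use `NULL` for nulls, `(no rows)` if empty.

amount >= -91: ids {3, 8, 12, 18, 19, 27, 28, 29, 31, 35}
type IN ('credit'): ids {18, 28, 35}
Combine with AND.

18 | credit | 28 ; 28 | credit | 156 ; 35 | credit | 34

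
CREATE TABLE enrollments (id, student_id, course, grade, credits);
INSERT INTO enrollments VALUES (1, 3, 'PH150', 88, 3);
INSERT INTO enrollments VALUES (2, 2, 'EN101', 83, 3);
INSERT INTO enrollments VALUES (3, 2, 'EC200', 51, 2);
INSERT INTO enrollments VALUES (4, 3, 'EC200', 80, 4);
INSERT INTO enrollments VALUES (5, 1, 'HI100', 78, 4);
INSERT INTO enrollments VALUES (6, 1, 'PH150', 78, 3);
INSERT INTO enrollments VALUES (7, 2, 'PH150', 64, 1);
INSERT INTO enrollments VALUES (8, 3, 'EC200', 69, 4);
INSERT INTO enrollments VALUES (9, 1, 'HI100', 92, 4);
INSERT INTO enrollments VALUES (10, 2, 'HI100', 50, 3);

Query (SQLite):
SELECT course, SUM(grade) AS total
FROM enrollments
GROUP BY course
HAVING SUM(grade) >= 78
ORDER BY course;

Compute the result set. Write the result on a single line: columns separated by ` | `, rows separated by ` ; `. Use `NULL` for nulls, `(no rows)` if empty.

EC200 | 200 ; EN101 | 83 ; HI100 | 220 ; PH150 | 230

Partition enrollments by course; compute SUM(grade) within each group.
HAVING: keep groups where SUM(grade) >= 78.
  EC200: ids {3, 4, 8} → SUM(grade)=200
  EN101: ids {2} → SUM(grade)=83
  HI100: ids {5, 9, 10} → SUM(grade)=220
  PH150: ids {1, 6, 7} → SUM(grade)=230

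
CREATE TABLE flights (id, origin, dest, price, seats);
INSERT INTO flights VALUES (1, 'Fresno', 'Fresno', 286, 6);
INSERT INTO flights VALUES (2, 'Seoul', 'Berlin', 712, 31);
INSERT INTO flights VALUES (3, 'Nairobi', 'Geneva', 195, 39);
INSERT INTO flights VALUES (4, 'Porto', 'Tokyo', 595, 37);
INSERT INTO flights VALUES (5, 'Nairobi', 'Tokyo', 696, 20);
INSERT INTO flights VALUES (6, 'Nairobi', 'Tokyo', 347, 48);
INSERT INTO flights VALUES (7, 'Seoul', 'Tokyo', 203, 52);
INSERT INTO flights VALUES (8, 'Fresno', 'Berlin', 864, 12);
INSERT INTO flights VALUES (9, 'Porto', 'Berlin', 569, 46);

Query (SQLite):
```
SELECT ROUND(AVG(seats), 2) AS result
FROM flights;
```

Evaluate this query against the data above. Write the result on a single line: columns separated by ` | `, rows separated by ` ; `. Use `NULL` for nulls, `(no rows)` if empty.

32.33

All seats values: [6, 31, 39, 37, 20, 48, 52, 12, 46].
AVG = 291 / 9 (rounded to 2 dp).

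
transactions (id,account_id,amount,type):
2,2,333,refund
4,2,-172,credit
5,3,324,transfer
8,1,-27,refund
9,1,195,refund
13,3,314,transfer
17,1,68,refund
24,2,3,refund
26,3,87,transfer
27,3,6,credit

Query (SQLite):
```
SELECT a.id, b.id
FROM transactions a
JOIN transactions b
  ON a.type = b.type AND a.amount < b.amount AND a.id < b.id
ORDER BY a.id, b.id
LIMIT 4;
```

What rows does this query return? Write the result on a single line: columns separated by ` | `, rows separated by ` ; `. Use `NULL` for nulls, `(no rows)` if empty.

4 | 27 ; 8 | 9 ; 8 | 17 ; 8 | 24

Pairs (a,b) with same type, a.amount < b.amount, a.id < b.id.
type groups: credit:{4,27} refund:{2,8,9,17,24} transfer:{5,13,26}
Ordered by (a.id, b.id); first 4.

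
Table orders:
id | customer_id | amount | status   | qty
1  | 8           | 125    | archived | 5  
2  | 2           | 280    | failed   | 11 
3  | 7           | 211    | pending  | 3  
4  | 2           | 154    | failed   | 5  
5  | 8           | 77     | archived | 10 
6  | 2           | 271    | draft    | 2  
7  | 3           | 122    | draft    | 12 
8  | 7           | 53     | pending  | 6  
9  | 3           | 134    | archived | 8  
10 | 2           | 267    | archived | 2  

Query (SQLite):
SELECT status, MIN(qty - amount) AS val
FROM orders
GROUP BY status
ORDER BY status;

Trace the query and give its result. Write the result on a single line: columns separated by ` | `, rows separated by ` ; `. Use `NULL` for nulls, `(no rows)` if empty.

archived | -265 ; draft | -269 ; failed | -269 ; pending | -208

For each row compute qty - amount.
Group by status; take MIN of the expression per group.
  archived: ids {1, 5, 9, 10} → MIN(qty - amount)=-265
  draft: ids {6, 7} → MIN(qty - amount)=-269
  failed: ids {2, 4} → MIN(qty - amount)=-269
  pending: ids {3, 8} → MIN(qty - amount)=-208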